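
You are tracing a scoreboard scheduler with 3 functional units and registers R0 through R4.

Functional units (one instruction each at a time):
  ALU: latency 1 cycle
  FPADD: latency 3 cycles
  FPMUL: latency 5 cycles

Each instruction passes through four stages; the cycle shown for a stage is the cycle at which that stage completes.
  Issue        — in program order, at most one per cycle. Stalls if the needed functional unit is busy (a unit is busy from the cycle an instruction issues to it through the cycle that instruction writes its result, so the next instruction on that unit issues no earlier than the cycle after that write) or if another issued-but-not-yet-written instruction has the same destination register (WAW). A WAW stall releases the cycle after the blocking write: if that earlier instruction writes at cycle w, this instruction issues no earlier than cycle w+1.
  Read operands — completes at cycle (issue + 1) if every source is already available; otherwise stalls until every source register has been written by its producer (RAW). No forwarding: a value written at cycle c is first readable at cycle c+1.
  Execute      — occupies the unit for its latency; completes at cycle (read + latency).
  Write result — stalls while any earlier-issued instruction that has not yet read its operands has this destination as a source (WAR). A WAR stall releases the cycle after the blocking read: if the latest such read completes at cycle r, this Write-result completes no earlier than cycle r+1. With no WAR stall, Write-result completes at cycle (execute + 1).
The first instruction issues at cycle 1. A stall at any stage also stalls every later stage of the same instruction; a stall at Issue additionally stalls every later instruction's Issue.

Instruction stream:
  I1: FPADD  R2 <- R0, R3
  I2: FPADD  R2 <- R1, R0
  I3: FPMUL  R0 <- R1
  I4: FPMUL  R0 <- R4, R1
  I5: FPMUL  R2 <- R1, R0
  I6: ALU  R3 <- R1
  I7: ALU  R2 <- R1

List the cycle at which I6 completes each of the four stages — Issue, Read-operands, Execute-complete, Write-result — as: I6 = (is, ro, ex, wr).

I6 = (25, 26, 27, 28)

I1  is:1  ro:2  ex:5  wr:6
I2  is:7  ro:8  ex:11  wr:12  — struct: FPADD busy until I1 writes@6
I3  is:8  ro:9  ex:14  wr:15
I4  is:16  ro:17  ex:22  wr:23  — struct: FPMUL busy until I3 writes@15
I5  is:24  ro:25  ex:30  wr:31  — struct: FPMUL busy until I4 writes@23
I6  is:25  ro:26  ex:27  wr:28
I7  is:32  ro:33  ex:34  wr:35  — WAW R2: wait I5 write@31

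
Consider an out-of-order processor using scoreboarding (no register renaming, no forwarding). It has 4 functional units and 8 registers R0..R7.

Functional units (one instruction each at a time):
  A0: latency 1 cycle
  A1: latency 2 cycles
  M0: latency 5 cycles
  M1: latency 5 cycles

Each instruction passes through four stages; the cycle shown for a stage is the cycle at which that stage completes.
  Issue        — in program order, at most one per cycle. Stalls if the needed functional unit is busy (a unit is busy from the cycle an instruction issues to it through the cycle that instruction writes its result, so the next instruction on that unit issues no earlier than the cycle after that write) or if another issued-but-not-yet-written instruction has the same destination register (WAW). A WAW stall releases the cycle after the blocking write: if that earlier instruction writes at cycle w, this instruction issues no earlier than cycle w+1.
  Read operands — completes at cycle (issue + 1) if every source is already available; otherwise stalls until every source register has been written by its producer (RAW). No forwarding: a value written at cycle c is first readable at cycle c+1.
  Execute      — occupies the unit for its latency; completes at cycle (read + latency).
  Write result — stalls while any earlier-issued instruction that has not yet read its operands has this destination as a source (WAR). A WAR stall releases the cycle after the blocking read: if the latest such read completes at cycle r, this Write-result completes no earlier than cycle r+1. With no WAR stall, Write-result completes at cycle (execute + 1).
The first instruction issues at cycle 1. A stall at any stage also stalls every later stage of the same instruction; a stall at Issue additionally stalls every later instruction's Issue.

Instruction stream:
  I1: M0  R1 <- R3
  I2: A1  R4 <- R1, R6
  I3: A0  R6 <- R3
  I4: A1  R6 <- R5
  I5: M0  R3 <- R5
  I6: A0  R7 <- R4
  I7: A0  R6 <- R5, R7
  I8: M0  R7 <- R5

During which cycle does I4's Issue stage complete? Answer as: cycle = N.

[I1] 1/2/7/8
[I2] 2/9/11/12  (RAW R1: wait I1 write@8)
[I3] 3/4/5/10  (WAR R6: wait I2 read@9)
[I4] 13/14/16/17  (struct: A1 busy until I2 writes@12)
[I5] 14/15/20/21
[I6] 15/16/17/18
[I7] 19/20/21/22  (struct: A0 busy until I6 writes@18)
[I8] 22/23/28/29  (struct: M0 busy until I5 writes@21)

cycle = 13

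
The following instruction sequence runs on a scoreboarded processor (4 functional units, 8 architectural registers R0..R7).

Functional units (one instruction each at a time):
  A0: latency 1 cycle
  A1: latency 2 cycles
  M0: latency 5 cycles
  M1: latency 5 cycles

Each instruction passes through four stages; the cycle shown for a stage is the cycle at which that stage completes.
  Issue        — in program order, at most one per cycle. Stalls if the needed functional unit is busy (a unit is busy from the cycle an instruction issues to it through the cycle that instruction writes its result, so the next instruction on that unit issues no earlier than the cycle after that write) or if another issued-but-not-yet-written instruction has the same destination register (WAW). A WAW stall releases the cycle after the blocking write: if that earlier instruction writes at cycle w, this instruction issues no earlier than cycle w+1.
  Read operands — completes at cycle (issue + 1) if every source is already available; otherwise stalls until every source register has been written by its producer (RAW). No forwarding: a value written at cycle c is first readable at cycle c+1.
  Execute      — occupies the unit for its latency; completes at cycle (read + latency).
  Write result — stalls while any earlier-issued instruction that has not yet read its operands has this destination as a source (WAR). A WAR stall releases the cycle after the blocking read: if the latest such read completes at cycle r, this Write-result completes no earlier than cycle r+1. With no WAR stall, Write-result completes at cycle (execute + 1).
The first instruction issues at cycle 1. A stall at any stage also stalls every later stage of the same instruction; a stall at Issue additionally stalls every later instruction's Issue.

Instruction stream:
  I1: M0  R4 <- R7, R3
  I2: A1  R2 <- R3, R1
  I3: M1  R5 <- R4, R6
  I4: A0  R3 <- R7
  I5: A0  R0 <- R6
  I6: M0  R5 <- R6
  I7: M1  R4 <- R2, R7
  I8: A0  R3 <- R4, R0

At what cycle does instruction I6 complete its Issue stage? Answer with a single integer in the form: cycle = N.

[I1] 1/2/7/8
[I2] 2/3/5/6
[I3] 3/9/14/15  (RAW R4: wait I1 write@8)
[I4] 4/5/6/7
[I5] 8/9/10/11  (struct: A0 busy until I4 writes@7)
[I6] 16/17/22/23  (WAW R5: wait I3 write@15)
[I7] 17/18/23/24
[I8] 18/25/26/27  (RAW R4: wait I7 write@24)

cycle = 16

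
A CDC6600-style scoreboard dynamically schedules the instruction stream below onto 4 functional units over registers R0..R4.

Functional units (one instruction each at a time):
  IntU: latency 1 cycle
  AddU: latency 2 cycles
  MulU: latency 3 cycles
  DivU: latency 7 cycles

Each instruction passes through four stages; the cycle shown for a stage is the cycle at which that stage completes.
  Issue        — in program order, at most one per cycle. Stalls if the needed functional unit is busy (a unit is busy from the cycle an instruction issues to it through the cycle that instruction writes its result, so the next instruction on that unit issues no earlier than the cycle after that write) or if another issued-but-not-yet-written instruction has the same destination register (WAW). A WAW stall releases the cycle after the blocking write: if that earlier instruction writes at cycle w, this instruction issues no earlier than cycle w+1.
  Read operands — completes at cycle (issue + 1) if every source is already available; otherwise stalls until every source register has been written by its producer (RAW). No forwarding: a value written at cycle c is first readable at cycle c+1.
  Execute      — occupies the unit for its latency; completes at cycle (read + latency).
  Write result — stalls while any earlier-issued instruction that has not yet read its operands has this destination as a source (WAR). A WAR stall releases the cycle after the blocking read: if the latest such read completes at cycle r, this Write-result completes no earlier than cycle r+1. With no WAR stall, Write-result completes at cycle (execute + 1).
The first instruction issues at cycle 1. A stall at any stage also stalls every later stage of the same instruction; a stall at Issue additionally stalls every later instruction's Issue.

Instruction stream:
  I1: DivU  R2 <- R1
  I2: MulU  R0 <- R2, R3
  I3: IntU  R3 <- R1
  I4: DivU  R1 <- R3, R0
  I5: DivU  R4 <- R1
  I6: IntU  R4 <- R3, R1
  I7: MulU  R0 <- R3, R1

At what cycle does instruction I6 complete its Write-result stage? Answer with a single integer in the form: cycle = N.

cycle = 38

t=1  I1 issues→DivU
t=2  I1 reads | I2 issues→MulU
t=3  I3 issues→IntU
t=4  I3 reads
t=5  I3 exec-done
t=9  I1 exec-done
t=10  I1 writes R2
t=11  I2 reads | I4 issues→DivU
t=12  I3 writes R3
t=14  I2 exec-done
t=15  I2 writes R0
t=16  I4 reads
t=23  I4 exec-done
t=24  I4 writes R1
t=25  I5 issues→DivU
t=26  I5 reads
t=33  I5 exec-done
t=34  I5 writes R4
t=35  I6 issues→IntU
t=36  I6 reads | I7 issues→MulU
t=37  I6 exec-done | I7 reads
t=38  I6 writes R4
t=40  I7 exec-done
t=41  I7 writes R0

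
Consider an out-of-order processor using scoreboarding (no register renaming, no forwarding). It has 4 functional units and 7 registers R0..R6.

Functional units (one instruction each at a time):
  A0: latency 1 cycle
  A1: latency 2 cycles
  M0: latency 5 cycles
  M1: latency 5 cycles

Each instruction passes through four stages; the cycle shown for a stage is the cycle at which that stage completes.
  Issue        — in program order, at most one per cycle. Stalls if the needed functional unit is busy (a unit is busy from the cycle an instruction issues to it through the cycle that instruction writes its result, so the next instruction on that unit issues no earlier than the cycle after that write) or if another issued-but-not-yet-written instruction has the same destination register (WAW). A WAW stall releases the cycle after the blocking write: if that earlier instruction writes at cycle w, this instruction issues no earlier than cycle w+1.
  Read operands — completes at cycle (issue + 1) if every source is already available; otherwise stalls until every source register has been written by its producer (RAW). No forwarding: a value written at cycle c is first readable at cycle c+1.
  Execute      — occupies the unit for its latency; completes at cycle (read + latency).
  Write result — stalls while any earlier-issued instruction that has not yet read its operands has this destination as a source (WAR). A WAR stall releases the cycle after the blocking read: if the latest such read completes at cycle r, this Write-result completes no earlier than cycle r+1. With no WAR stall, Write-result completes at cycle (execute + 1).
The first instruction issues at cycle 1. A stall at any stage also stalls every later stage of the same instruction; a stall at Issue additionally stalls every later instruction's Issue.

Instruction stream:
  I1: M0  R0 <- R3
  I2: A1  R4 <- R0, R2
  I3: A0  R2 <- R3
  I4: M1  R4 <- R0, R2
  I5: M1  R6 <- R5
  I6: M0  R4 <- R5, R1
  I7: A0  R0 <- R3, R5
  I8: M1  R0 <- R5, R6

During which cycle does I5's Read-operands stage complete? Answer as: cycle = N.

c1: issue I1 (M0)
c2: I1 read-ops · issue I2 (A1)
c3: issue I3 (A0)
c4: I3 read-ops
c5: I3 finished on A0
c7: I1 finished on M0
c8: I1→R0
c9: I2 read-ops
c10: I3→R2
c11: I2 finished on A1
c12: I2→R4
c13: issue I4 (M1)
c14: I4 read-ops
c19: I4 finished on M1
c20: I4→R4
c21: issue I5 (M1)
c22: I5 read-ops · issue I6 (M0)
c23: I6 read-ops · issue I7 (A0)
c24: I7 read-ops
c25: I7 finished on A0
c26: I7→R0
c27: I5 finished on M1
c28: I5→R6 · I6 finished on M0
c29: I6→R4 · issue I8 (M1)
c30: I8 read-ops
c35: I8 finished on M1
c36: I8→R0

cycle = 22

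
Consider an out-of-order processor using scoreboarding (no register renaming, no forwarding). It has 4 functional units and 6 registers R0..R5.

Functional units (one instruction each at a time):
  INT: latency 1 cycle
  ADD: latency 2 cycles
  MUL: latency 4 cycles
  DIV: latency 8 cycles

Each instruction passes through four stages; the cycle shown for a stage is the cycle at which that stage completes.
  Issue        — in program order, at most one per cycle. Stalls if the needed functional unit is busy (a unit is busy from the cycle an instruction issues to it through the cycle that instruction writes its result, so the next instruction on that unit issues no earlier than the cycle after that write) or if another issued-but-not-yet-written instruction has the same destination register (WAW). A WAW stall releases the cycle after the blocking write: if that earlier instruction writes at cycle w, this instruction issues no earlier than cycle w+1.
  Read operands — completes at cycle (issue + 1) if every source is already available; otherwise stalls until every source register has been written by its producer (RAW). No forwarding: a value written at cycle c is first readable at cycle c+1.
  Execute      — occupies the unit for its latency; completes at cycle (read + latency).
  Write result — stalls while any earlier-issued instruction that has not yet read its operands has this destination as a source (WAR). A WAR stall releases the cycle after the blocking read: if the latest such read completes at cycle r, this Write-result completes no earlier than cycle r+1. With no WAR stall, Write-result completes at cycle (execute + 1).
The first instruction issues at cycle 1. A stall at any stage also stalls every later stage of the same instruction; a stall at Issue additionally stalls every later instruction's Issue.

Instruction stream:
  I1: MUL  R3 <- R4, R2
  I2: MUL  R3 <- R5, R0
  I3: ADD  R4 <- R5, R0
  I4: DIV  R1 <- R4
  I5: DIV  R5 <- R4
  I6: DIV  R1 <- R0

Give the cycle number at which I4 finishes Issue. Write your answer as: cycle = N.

[1] I1 dispatched to MUL
[2] I1 operands ready
[6] I1 complete
[7] R3←I1
[8] I2 dispatched to MUL
[9] I2 operands ready; I3 dispatched to ADD
[10] I3 operands ready; I4 dispatched to DIV
[12] I3 complete
[13] I2 complete; R4←I3
[14] R3←I2; I4 operands ready
[22] I4 complete
[23] R1←I4
[24] I5 dispatched to DIV
[25] I5 operands ready
[33] I5 complete
[34] R5←I5
[35] I6 dispatched to DIV
[36] I6 operands ready
[44] I6 complete
[45] R1←I6

cycle = 10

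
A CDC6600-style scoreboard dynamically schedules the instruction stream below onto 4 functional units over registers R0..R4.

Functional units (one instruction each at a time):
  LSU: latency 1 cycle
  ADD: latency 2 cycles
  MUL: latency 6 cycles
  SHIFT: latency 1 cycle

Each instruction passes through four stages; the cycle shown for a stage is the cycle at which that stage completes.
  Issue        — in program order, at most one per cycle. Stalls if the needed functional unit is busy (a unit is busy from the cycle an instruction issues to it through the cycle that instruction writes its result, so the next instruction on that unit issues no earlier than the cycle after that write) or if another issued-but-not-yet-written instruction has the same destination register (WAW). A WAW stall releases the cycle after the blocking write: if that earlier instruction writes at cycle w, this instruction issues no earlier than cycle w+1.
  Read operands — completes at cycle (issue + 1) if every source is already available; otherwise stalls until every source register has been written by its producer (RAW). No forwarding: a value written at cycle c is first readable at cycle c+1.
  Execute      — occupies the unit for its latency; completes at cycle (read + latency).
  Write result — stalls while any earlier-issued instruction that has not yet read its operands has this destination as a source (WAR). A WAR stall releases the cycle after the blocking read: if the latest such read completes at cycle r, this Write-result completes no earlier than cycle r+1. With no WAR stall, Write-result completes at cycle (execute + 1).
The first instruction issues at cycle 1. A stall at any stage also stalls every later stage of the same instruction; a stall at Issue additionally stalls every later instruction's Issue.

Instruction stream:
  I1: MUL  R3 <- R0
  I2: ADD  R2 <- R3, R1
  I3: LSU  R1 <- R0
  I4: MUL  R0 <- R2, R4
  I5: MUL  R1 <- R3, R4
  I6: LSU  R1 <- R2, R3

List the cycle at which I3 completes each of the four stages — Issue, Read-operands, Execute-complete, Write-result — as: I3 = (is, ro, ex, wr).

I3 = (3, 4, 5, 11)

t=1  I1→MUL
t=2  I1 RO · I2→ADD
t=3  I3→LSU
t=4  I3 RO
t=5  I3 EX
t=8  I1 EX
t=9  I1 WR R3
t=10  I2 RO · I4→MUL
t=11  I3 WR R1
t=12  I2 EX
t=13  I2 WR R2
t=14  I4 RO
t=20  I4 EX
t=21  I4 WR R0
t=22  I5→MUL
t=23  I5 RO
t=29  I5 EX
t=30  I5 WR R1
t=31  I6→LSU
t=32  I6 RO
t=33  I6 EX
t=34  I6 WR R1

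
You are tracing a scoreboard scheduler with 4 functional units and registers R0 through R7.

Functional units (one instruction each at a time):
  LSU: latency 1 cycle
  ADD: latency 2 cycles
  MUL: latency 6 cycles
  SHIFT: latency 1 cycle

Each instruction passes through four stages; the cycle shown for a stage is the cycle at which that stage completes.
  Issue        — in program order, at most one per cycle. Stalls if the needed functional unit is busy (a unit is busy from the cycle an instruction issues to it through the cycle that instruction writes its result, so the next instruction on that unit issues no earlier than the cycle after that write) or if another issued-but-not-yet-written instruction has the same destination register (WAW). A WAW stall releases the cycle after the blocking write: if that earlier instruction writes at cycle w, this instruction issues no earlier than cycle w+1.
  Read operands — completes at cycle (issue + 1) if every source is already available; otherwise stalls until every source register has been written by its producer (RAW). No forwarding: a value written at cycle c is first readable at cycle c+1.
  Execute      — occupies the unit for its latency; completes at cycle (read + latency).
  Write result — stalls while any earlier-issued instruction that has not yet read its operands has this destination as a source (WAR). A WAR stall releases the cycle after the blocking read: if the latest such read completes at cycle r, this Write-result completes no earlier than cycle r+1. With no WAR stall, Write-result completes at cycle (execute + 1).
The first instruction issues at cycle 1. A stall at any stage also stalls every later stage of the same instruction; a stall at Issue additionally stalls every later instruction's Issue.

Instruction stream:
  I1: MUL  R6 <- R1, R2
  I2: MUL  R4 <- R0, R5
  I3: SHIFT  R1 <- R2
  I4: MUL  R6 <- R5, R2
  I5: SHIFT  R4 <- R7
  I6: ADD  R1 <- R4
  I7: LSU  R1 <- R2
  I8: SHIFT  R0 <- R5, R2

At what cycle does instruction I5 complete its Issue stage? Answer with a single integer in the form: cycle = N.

c1: I1→MUL
c2: I1 RO
c8: I1 EX
c9: I1 WR R6
c10: I2→MUL
c11: I2 RO; I3→SHIFT
c12: I3 RO
c13: I3 EX
c14: I3 WR R1
c17: I2 EX
c18: I2 WR R4
c19: I4→MUL
c20: I4 RO; I5→SHIFT
c21: I5 RO; I6→ADD
c22: I5 EX
c23: I5 WR R4
c24: I6 RO
c26: I4 EX; I6 EX
c27: I4 WR R6; I6 WR R1
c28: I7→LSU
c29: I7 RO; I8→SHIFT
c30: I7 EX; I8 RO
c31: I7 WR R1; I8 EX
c32: I8 WR R0

cycle = 20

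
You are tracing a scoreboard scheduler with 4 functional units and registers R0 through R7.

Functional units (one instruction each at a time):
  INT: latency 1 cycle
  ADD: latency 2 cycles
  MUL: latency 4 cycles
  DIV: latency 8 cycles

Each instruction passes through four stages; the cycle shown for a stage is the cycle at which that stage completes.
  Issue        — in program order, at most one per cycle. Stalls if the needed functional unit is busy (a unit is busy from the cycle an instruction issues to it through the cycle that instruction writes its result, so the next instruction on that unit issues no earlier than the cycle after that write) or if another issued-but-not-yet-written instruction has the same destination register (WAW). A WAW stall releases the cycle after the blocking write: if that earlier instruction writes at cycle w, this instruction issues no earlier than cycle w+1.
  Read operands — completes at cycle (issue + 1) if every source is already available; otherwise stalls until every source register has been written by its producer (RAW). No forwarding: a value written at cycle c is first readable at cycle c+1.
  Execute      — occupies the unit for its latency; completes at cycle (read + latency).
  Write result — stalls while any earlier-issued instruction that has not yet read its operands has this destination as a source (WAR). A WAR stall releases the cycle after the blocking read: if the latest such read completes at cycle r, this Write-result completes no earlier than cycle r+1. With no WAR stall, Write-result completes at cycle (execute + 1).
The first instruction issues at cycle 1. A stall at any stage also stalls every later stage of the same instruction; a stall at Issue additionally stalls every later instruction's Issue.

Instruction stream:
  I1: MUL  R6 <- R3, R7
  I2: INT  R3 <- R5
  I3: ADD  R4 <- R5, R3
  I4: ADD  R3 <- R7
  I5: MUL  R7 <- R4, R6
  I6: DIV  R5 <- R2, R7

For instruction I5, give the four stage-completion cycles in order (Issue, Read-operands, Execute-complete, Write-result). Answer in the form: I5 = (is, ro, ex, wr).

I1: IS=1 RO=2 EX=6 WR=7
I2: IS=2 RO=3 EX=4 WR=5
I3: IS=3 RO=6 EX=8 WR=9  [RAW R3: wait I2 write@5]
I4: IS=10 RO=11 EX=13 WR=14  [struct: ADD busy until I3 writes@9]
I5: IS=11 RO=12 EX=16 WR=17
I6: IS=12 RO=18 EX=26 WR=27  [RAW R7: wait I5 write@17]

I5 = (11, 12, 16, 17)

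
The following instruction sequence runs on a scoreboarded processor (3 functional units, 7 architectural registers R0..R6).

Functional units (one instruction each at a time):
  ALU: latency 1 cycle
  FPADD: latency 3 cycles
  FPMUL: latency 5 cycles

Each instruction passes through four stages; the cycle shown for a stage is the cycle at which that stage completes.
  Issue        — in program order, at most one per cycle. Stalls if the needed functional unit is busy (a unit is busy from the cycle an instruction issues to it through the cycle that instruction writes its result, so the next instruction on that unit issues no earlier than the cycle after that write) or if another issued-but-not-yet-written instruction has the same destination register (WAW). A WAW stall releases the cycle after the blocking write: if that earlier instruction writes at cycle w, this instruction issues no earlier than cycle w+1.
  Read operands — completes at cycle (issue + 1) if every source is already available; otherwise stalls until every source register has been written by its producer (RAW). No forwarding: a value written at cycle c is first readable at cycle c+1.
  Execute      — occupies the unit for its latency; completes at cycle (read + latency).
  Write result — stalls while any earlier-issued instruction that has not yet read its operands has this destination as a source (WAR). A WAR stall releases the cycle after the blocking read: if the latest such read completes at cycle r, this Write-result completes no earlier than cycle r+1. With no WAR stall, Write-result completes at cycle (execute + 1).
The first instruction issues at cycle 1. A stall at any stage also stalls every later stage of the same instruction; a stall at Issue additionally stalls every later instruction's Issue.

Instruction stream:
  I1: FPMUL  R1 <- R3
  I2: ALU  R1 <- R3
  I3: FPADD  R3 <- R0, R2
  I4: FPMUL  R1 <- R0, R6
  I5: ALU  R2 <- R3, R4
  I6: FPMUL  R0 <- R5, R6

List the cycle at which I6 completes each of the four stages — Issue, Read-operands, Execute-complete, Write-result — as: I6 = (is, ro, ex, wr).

I6 = (21, 22, 27, 28)

[I1] 1/2/7/8
[I2] 9/10/11/12  (WAW R1: wait I1 write@8)
[I3] 10/11/14/15
[I4] 13/14/19/20  (WAW R1: wait I2 write@12)
[I5] 14/16/17/18  (RAW R3: wait I3 write@15)
[I6] 21/22/27/28  (struct: FPMUL busy until I4 writes@20)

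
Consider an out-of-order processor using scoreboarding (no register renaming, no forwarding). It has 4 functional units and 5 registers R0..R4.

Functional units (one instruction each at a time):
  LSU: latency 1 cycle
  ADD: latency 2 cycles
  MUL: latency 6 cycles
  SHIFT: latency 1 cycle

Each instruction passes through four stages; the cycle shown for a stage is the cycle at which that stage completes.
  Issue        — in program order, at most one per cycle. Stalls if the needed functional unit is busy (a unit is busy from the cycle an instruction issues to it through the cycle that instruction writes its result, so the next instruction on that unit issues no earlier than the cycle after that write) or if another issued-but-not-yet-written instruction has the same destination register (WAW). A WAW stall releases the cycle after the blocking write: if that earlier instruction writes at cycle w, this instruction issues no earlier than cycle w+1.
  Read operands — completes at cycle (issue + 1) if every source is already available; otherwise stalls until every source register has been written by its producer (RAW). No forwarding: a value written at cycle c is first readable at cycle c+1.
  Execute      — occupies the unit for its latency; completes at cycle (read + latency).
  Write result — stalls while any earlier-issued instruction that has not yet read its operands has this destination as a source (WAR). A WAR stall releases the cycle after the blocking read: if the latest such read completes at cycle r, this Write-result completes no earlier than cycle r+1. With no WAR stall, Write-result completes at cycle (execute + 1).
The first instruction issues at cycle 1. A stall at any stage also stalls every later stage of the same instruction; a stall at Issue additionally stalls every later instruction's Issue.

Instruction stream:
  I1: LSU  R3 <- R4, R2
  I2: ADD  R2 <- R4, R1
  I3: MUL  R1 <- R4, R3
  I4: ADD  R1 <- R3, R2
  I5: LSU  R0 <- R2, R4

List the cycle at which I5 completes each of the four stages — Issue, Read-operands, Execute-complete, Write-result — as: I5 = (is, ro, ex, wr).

I1  is:1  ro:2  ex:3  wr:4
I2  is:2  ro:3  ex:5  wr:6
I3  is:3  ro:5  ex:11  wr:12  — RAW R3: wait I1 write@4
I4  is:13  ro:14  ex:16  wr:17  — WAW R1: wait I3 write@12
I5  is:14  ro:15  ex:16  wr:17

I5 = (14, 15, 16, 17)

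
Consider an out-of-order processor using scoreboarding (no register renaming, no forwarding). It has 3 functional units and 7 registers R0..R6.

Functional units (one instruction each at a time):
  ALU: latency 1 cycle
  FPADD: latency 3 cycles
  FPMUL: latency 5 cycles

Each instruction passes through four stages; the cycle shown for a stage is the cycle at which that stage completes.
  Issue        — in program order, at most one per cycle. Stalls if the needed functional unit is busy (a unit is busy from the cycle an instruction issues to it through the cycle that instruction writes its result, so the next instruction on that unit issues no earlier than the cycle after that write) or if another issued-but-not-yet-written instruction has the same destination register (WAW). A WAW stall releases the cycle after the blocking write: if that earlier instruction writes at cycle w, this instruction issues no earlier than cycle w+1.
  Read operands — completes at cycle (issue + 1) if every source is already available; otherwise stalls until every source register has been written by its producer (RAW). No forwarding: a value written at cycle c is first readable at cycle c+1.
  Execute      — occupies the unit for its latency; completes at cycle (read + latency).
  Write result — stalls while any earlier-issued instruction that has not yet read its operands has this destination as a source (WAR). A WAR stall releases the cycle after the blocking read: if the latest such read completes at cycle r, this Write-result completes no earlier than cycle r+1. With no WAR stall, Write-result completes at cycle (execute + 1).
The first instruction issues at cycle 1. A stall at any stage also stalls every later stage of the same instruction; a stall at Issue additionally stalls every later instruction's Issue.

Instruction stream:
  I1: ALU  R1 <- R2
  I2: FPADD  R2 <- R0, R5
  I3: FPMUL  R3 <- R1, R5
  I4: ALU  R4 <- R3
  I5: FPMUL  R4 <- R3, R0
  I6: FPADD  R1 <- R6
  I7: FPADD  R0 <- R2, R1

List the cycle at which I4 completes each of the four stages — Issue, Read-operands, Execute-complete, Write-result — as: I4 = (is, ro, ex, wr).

[1] I1 dispatched to ALU
[2] I1 operands ready; I2 dispatched to FPADD
[3] I1 complete; I2 operands ready; I3 dispatched to FPMUL
[4] R1←I1
[5] I3 operands ready; I4 dispatched to ALU
[6] I2 complete
[7] R2←I2
[10] I3 complete
[11] R3←I3
[12] I4 operands ready
[13] I4 complete
[14] R4←I4
[15] I5 dispatched to FPMUL
[16] I5 operands ready; I6 dispatched to FPADD
[17] I6 operands ready
[20] I6 complete
[21] I5 complete; R1←I6
[22] R4←I5; I7 dispatched to FPADD
[23] I7 operands ready
[26] I7 complete
[27] R0←I7

I4 = (5, 12, 13, 14)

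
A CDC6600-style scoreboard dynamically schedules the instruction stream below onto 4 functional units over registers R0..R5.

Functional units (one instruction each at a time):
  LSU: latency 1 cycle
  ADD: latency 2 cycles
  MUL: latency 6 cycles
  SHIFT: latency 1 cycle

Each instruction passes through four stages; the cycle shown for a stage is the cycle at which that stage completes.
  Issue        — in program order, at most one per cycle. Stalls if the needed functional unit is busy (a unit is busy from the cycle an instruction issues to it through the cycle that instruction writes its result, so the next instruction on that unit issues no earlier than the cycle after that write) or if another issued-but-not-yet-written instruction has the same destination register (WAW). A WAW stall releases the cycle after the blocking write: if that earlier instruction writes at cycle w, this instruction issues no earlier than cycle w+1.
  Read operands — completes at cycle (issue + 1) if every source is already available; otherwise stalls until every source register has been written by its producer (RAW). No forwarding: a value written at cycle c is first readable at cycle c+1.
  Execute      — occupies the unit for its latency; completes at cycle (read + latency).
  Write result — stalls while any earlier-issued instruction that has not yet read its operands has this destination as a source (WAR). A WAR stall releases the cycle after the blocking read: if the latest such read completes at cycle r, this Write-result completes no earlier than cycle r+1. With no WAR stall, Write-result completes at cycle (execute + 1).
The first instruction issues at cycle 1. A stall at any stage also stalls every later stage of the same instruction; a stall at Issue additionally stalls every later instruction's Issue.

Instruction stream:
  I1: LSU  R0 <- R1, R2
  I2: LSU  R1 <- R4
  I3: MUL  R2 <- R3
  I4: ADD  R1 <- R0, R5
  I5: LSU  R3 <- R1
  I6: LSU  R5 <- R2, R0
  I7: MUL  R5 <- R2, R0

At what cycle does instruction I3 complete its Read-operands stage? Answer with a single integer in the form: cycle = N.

[1] I1 dispatched to LSU
[2] I1 operands ready
[3] I1 complete
[4] R0←I1
[5] I2 dispatched to LSU
[6] I2 operands ready | I3 dispatched to MUL
[7] I2 complete | I3 operands ready
[8] R1←I2
[9] I4 dispatched to ADD
[10] I4 operands ready | I5 dispatched to LSU
[12] I4 complete
[13] I3 complete | R1←I4
[14] R2←I3 | I5 operands ready
[15] I5 complete
[16] R3←I5
[17] I6 dispatched to LSU
[18] I6 operands ready
[19] I6 complete
[20] R5←I6
[21] I7 dispatched to MUL
[22] I7 operands ready
[28] I7 complete
[29] R5←I7

cycle = 7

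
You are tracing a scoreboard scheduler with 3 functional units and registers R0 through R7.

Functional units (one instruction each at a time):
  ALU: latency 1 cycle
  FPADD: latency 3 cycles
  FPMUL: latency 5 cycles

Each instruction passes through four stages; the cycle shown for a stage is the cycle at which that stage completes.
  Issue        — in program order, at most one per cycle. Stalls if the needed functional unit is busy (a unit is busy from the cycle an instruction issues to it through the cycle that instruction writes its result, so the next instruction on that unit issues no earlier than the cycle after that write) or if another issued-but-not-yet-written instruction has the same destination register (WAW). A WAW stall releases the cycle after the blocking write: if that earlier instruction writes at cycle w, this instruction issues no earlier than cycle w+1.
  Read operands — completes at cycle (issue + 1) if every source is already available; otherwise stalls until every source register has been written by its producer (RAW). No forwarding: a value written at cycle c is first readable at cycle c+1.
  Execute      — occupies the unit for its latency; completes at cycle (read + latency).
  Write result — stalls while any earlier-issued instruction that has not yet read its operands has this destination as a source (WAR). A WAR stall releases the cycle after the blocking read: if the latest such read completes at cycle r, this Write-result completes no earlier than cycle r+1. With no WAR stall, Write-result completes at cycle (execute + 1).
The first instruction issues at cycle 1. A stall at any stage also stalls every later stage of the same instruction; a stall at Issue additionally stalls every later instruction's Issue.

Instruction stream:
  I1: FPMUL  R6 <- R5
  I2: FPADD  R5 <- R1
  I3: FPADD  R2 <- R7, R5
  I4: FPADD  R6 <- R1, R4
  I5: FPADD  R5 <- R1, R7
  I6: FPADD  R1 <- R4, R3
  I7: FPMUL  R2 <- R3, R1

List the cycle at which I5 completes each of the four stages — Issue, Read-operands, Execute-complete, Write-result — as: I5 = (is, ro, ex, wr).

I5 = (20, 21, 24, 25)

I1: IS=1 RO=2 EX=7 WR=8
I2: IS=2 RO=3 EX=6 WR=7
I3: IS=8 RO=9 EX=12 WR=13  [struct: FPADD busy until I2 writes@7]
I4: IS=14 RO=15 EX=18 WR=19  [struct: FPADD busy until I3 writes@13]
I5: IS=20 RO=21 EX=24 WR=25  [struct: FPADD busy until I4 writes@19]
I6: IS=26 RO=27 EX=30 WR=31  [struct: FPADD busy until I5 writes@25]
I7: IS=27 RO=32 EX=37 WR=38  [RAW R1: wait I6 write@31]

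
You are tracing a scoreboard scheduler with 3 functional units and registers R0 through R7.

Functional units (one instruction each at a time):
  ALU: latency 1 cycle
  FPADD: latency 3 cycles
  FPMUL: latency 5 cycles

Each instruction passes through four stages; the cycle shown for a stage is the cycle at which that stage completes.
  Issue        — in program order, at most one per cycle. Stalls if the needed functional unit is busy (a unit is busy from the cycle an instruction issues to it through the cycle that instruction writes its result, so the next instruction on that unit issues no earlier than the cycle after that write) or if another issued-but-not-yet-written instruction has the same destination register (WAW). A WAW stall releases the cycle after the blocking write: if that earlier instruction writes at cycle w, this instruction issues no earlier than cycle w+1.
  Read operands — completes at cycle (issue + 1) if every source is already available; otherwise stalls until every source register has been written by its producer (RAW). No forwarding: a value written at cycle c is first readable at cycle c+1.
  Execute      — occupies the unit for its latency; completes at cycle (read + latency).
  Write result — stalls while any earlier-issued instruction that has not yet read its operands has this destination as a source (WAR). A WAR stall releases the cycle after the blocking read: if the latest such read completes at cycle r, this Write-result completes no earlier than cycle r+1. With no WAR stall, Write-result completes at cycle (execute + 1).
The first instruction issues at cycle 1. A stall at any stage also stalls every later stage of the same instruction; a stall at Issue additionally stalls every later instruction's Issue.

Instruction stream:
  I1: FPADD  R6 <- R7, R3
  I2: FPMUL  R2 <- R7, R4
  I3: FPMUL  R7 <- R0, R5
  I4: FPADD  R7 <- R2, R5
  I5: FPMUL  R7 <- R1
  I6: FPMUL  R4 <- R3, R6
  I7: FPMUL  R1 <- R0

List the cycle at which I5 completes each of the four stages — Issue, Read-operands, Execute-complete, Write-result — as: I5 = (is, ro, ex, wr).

cycle 1: I1 issues→FPADD
cycle 2: I1 reads · I2 issues→FPMUL
cycle 3: I2 reads
cycle 5: I1 exec-done
cycle 6: I1 writes R6
cycle 8: I2 exec-done
cycle 9: I2 writes R2
cycle 10: I3 issues→FPMUL
cycle 11: I3 reads
cycle 16: I3 exec-done
cycle 17: I3 writes R7
cycle 18: I4 issues→FPADD
cycle 19: I4 reads
cycle 22: I4 exec-done
cycle 23: I4 writes R7
cycle 24: I5 issues→FPMUL
cycle 25: I5 reads
cycle 30: I5 exec-done
cycle 31: I5 writes R7
cycle 32: I6 issues→FPMUL
cycle 33: I6 reads
cycle 38: I6 exec-done
cycle 39: I6 writes R4
cycle 40: I7 issues→FPMUL
cycle 41: I7 reads
cycle 46: I7 exec-done
cycle 47: I7 writes R1

I5 = (24, 25, 30, 31)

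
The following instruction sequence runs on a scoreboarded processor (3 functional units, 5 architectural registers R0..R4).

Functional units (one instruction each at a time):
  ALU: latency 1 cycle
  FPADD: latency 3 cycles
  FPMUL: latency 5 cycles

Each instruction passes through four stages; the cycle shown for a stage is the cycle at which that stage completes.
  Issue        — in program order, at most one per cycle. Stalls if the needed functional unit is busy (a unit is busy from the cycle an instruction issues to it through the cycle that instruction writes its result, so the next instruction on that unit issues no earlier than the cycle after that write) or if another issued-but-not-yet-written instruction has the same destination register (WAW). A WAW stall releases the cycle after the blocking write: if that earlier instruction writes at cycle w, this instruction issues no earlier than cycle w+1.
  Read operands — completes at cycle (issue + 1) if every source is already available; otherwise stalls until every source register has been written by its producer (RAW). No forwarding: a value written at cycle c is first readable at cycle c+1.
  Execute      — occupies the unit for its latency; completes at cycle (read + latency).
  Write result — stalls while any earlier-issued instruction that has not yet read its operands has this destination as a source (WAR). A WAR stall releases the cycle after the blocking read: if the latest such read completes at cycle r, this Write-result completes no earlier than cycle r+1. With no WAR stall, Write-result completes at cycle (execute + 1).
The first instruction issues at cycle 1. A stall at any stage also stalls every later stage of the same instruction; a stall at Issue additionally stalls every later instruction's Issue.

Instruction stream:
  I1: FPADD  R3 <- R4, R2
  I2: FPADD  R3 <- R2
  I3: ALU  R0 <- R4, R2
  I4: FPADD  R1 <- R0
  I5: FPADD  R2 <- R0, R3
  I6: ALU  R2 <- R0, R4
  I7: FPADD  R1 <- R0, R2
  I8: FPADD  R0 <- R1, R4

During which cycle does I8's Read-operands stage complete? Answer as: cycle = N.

cycle = 35

t=1  issue I1 (FPADD)
t=2  I1 read-ops
t=5  I1 finished on FPADD
t=6  I1→R3
t=7  issue I2 (FPADD)
t=8  I2 read-ops; issue I3 (ALU)
t=9  I3 read-ops
t=10  I3 finished on ALU
t=11  I2 finished on FPADD; I3→R0
t=12  I2→R3
t=13  issue I4 (FPADD)
t=14  I4 read-ops
t=17  I4 finished on FPADD
t=18  I4→R1
t=19  issue I5 (FPADD)
t=20  I5 read-ops
t=23  I5 finished on FPADD
t=24  I5→R2
t=25  issue I6 (ALU)
t=26  I6 read-ops; issue I7 (FPADD)
t=27  I6 finished on ALU
t=28  I6→R2
t=29  I7 read-ops
t=32  I7 finished on FPADD
t=33  I7→R1
t=34  issue I8 (FPADD)
t=35  I8 read-ops
t=38  I8 finished on FPADD
t=39  I8→R0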